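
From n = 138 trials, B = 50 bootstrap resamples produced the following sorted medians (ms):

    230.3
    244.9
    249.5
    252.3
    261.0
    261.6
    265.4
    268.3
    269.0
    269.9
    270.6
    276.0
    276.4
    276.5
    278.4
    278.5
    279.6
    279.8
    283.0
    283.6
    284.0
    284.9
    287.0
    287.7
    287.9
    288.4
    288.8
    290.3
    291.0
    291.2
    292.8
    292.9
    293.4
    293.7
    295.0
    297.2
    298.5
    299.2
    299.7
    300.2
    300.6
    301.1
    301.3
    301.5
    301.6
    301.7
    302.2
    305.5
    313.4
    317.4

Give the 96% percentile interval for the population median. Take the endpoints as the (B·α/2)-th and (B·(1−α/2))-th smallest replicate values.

(230.3, 313.4)

α = 0.04; lower rank = 50 × 0.020 = 1; upper rank = 50 × 0.980 = 49.
The 1st smallest replicate is 230.3; the 49th is 313.4.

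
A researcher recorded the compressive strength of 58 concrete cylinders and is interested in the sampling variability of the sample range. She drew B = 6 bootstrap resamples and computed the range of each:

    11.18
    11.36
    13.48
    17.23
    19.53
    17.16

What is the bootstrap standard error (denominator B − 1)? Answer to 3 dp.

SE* = 3.473

Bootstrap SE is the standard deviation of the 6 replicate ranges.
Mean of replicates: (11.18 + 11.36 + 13.48 + 17.23 + 19.53 + 17.16) / 6 = 89.9400 / 6 = 14.9900
Sum of squared deviations: (−3.8100)² + (−3.6300)² + (−1.5100)² + (+2.2400)² + (+4.5400)² + (+2.1700)² = 60.3112
Variance = 60.3112 / 5 = 12.0622
SE* = √12.0622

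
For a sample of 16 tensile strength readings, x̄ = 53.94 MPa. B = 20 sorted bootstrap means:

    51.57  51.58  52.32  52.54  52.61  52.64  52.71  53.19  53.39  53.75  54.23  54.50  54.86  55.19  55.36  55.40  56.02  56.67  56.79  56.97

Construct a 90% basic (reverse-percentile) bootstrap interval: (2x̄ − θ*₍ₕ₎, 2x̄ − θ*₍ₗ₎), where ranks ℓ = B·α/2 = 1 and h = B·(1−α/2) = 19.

Percentile endpoints at ranks 1 and 19: θ*₍1₎ = 51.57, θ*₍19₎ = 56.79.
Basic interval reflects these around x̄:
  lower = 2 × 53.94 − 56.79 = 51.09
  upper = 2 × 53.94 − 51.57 = 56.31

(51.09, 56.31)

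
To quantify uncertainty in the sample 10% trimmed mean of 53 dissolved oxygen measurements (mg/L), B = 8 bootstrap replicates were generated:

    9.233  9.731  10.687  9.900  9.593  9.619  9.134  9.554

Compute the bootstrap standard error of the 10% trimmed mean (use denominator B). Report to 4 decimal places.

Bootstrap SE is the standard deviation of the 8 replicate 10% trimmed means.
Mean of replicates: (9.233 + 9.731 + 10.687 + 9.900 + 9.593 + 9.619 + 9.134 + 9.554) / 8 = 77.45100 / 8 = 9.68137
Sum of squared deviations: (−0.44837)² + (+0.04963)² + (+1.00563)² + (+0.21863)² + (−0.08837)² + (−0.06237)² + (−0.54737)² + (−0.12737)² = 1.59013
Variance = 1.59013 / 8 = 0.19877
SE* = √0.19877

SE* = 0.4458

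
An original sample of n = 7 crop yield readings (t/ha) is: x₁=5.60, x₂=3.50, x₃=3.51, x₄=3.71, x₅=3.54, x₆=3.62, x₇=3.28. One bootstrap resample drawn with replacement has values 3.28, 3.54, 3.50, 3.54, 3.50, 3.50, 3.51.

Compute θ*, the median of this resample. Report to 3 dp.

Sorted: 3.28, 3.50, 3.50, 3.50, 3.51, 3.54, 3.54
Median = middle value = 3.500

θ* = 3.500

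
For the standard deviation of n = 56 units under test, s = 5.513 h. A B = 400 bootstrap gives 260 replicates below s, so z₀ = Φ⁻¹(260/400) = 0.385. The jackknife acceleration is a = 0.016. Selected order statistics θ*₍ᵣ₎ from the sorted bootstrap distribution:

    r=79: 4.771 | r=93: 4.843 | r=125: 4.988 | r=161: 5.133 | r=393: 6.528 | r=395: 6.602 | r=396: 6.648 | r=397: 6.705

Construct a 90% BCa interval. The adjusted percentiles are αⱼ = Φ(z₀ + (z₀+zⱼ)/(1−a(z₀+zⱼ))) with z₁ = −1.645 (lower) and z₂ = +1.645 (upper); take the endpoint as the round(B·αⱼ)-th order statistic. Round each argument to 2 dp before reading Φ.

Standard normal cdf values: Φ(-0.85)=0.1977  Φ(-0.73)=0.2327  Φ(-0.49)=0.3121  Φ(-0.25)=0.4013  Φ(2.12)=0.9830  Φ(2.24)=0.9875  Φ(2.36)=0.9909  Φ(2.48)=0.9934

(4.771, 6.705)

Lower: z₀ + z₁ = 0.385 + (-1.645) = -1.260; 1 − a(z₀+z₁) = 1 − (0.016)(-1.260) = 1.0202; argument = 0.385 + (-1.260)/1.0202 = -0.8501 → -0.85.
α₁ = Φ(-0.85) = 0.1977; rank = round(400 × 0.1977) = 79; θ*₍79₎ = 4.771.
Upper: z₀ + z₂ = 2.030; 1 − a(z₀+z₂) = 0.9675; argument = 2.4831 → 2.48; α₂ = 0.9934; rank = 397; θ*₍397₎ = 6.705.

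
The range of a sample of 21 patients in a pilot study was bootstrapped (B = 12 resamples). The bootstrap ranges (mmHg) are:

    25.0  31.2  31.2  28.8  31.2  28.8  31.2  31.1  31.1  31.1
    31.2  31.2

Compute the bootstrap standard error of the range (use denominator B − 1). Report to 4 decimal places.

SE* = 1.8913

Bootstrap SE is the standard deviation of the 12 replicate ranges.
Mean of replicates: (25.0 + 31.2 + 31.2 + 28.8 + 31.2 + 28.8 + 31.2 + 31.1 + 31.1 + 31.1 + 31.2 + 31.2) / 12 = 363.10000 / 12 = 30.25833
Sum of squared deviations: (−5.25833)² + (+0.94167)² + (+0.94167)² + (−1.45833)² + (+0.94167)² + (−1.45833)² + (+0.94167)² + (+0.84167)² + (+0.84167)² + (+0.84167)² + (+0.94167)² + (+0.94167)² = 39.34917
Variance = 39.34917 / 11 = 3.57720
SE* = √3.57720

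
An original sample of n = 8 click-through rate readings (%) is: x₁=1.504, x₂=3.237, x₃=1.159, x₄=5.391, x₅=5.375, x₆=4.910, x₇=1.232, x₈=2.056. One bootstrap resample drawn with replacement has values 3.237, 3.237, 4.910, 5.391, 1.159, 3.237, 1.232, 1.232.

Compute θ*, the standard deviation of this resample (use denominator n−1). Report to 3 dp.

θ* = 1.654

Mean = 2.9544; sum of squared deviations = 19.1578
s² = 19.1578 / 7 = 2.7368
s = √2.7368 = 1.654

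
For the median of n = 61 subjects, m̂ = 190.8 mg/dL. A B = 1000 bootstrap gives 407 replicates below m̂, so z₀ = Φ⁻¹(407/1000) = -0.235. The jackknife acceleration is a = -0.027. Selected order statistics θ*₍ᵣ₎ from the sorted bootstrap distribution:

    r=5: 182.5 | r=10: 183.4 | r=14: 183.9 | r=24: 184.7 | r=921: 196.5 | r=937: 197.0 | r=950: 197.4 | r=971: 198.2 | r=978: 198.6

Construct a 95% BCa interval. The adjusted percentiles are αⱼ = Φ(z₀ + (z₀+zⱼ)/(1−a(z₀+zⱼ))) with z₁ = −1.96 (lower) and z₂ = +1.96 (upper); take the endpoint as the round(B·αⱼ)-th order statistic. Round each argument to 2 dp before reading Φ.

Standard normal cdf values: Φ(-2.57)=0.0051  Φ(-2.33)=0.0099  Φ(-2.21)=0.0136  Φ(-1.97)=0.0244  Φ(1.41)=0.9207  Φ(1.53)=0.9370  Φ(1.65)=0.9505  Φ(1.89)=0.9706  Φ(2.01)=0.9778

(182.5, 196.5)

Lower: z₀ + z₁ = -0.235 + (-1.960) = -2.195; 1 − a(z₀+z₁) = 1 − (-0.027)(-2.195) = 0.9407; argument = -0.235 + (-2.195)/0.9407 = -2.5683 → -2.57.
α₁ = Φ(-2.57) = 0.0051; rank = round(1000 × 0.0051) = 5; θ*₍5₎ = 182.5.
Upper: z₀ + z₂ = 1.725; 1 − a(z₀+z₂) = 1.0466; argument = 1.4132 → 1.41; α₂ = 0.9207; rank = 921; θ*₍921₎ = 196.5.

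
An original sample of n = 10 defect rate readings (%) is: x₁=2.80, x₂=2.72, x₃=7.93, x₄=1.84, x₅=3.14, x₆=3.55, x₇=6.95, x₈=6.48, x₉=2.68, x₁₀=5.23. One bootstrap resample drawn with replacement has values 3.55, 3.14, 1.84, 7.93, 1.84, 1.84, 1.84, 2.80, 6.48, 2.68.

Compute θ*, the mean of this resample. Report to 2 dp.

θ* = 3.39

Mean = (3.55 + 3.14 + 1.84 + 7.93 + 1.84 + 1.84 + 1.84 + 2.80 + 6.48 + 2.68) / 10 = 33.940 / 10 = 3.39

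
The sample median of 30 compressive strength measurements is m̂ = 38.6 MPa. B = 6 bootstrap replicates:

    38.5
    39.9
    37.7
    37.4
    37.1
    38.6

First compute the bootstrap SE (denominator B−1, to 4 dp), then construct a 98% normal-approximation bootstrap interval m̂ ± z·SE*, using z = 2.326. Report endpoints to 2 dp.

Mean of replicates = 38.2000; sum of squared deviations = 5.2400; SE* = √(5.2400/5) = 1.0237
Margin = 2.326 × 1.0237 = 2.381
Interval: 38.6 ± 2.381

(36.22, 40.98)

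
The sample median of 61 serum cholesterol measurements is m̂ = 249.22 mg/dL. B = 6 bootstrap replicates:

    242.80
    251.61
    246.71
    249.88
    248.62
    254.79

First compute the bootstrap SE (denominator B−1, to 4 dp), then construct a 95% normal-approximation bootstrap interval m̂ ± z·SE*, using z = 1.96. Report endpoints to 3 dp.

Mean of replicates = 249.0683; sum of squared deviations = 84.9111; SE* = √(84.9111/5) = 4.1209
Margin = 1.96 × 4.1209 = 8.0770
Interval: 249.22 ± 8.0770

(241.143, 257.297)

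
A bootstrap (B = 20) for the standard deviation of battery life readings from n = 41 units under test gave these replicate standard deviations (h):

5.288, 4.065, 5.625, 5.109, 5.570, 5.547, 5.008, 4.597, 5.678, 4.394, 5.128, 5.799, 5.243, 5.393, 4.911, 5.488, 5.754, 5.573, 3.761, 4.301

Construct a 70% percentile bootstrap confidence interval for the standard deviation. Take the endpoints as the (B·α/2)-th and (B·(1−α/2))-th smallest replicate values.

Sorted replicates: 3.761, 4.065, 4.301, 4.394, 4.597, 4.911, 5.008, 5.109, 5.128, 5.243, 5.288, 5.393, 5.488, 5.547, 5.570, 5.573, 5.625, 5.678, 5.754, 5.799
α = 0.30; lower rank = 20 × 0.150 = 3; upper rank = 20 × 0.850 = 17.
The 3rd smallest replicate is 4.301; the 17th is 5.625.

(4.301, 5.625)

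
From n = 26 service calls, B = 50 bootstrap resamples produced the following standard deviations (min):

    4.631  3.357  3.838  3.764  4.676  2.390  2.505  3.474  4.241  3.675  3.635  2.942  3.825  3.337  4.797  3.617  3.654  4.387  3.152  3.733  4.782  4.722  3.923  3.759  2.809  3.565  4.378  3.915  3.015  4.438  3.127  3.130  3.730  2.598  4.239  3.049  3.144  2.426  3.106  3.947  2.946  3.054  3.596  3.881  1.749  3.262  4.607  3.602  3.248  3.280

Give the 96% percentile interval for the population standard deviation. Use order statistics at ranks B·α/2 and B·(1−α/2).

(1.749, 4.782)

Sorted replicates: 1.749, 2.390, 2.426, 2.505, 2.598, 2.809, 2.942, 2.946, 3.015, 3.049, 3.054, 3.106, 3.127, 3.130, 3.144, 3.152, 3.248, 3.262, 3.280, 3.337, 3.357, 3.474, 3.565, 3.596, 3.602, 3.617, 3.635, 3.654, 3.675, 3.730, 3.733, 3.759, 3.764, 3.825, 3.838, 3.881, 3.915, 3.923, 3.947, 4.239, 4.241, 4.378, 4.387, 4.438, 4.607, 4.631, 4.676, 4.722, 4.782, 4.797
α = 0.04; lower rank = 50 × 0.020 = 1; upper rank = 50 × 0.980 = 49.
The 1st smallest replicate is 1.749; the 49th is 4.782.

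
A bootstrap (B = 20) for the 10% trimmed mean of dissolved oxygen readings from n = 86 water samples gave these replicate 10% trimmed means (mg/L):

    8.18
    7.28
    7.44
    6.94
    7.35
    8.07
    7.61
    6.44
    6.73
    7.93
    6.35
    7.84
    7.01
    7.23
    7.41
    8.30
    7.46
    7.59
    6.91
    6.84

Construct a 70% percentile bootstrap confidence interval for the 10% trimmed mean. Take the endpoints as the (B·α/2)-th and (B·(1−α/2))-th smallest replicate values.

(6.73, 7.93)

Sorted replicates: 6.35, 6.44, 6.73, 6.84, 6.91, 6.94, 7.01, 7.23, 7.28, 7.35, 7.41, 7.44, 7.46, 7.59, 7.61, 7.84, 7.93, 8.07, 8.18, 8.30
α = 0.30; lower rank = 20 × 0.150 = 3; upper rank = 20 × 0.850 = 17.
The 3rd smallest replicate is 6.73; the 17th is 7.93.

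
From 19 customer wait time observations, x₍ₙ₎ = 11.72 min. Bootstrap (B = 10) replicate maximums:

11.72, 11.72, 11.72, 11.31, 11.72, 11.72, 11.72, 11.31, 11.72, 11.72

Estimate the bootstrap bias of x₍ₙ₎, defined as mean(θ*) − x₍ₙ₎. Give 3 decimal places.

bias = −0.082

mean(θ*) = (11.72 + 11.72 + 11.72 + 11.31 + 11.72 + 11.72 + 11.72 + 11.31 + 11.72 + 11.72) / 10 = 11.6380
bias = 11.6380 − 11.72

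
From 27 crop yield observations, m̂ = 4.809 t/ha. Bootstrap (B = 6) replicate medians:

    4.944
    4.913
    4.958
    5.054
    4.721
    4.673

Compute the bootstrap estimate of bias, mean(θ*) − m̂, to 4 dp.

bias = +0.0682

mean(θ*) = (4.944 + 4.913 + 4.958 + 5.054 + 4.721 + 4.673) / 6 = 4.87717
bias = 4.87717 − 4.809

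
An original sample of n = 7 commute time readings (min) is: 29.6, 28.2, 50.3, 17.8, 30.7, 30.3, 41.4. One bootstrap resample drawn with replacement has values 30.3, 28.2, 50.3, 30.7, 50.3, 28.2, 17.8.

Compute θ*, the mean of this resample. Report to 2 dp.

θ* = 33.69

Mean = (30.3 + 28.2 + 50.3 + 30.7 + 50.3 + 28.2 + 17.8) / 7 = 235.80 / 7 = 33.69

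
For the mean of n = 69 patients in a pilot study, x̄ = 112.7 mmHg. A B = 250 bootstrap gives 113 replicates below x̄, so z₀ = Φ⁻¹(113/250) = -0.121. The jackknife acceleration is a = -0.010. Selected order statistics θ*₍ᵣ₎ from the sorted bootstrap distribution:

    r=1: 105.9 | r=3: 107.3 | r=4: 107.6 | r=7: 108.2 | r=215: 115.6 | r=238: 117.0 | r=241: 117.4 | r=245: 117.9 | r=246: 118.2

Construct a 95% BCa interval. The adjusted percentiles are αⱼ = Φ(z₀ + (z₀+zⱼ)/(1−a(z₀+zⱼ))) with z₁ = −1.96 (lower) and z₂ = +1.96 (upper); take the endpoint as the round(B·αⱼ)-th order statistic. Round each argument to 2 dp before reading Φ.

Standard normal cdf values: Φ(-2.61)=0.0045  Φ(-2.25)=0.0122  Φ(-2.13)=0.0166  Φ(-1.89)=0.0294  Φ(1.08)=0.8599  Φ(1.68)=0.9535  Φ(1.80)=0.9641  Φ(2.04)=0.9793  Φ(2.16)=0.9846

Lower: z₀ + z₁ = -0.121 + (-1.960) = -2.081; 1 − a(z₀+z₁) = 1 − (-0.010)(-2.081) = 0.9792; argument = -0.121 + (-2.081)/0.9792 = -2.2462 → -2.25.
α₁ = Φ(-2.25) = 0.0122; rank = round(250 × 0.0122) = 3; θ*₍3₎ = 107.3.
Upper: z₀ + z₂ = 1.839; 1 − a(z₀+z₂) = 1.0184; argument = 1.6848 → 1.68; α₂ = 0.9535; rank = 238; θ*₍238₎ = 117.0.

(107.3, 117.0)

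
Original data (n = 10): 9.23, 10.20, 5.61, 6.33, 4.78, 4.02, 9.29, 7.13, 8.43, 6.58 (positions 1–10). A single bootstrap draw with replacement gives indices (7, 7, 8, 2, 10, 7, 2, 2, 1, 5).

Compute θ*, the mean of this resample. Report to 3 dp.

Resample values: 9.29, 9.29, 7.13, 10.20, 6.58, 9.29, 10.20, 10.20, 9.23, 4.78.
Mean = (9.29 + 9.29 + 7.13 + 10.20 + 6.58 + 9.29 + 10.20 + 10.20 + 9.23 + 4.78) / 10 = 86.190 / 10 = 8.619

θ* = 8.619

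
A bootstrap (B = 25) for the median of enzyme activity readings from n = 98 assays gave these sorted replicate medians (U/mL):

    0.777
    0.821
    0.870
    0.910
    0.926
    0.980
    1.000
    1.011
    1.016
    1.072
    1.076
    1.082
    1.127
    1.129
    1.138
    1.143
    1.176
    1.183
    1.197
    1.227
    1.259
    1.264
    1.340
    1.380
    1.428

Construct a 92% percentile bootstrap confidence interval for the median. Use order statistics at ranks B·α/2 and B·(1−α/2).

(0.777, 1.380)

α = 0.08; lower rank = 25 × 0.040 = 1; upper rank = 25 × 0.960 = 24.
The 1st smallest replicate is 0.777; the 24th is 1.380.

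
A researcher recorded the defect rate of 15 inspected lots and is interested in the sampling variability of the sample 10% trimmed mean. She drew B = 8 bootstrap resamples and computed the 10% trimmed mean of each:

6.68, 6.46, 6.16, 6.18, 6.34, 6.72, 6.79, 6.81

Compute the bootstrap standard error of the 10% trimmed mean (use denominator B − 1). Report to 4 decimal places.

SE* = 0.2683

Bootstrap SE is the standard deviation of the 8 replicate 10% trimmed means.
Mean of replicates: (6.68 + 6.46 + 6.16 + 6.18 + 6.34 + 6.72 + 6.79 + 6.81) / 8 = 52.14000 / 8 = 6.51750
Sum of squared deviations: (+0.16250)² + (−0.05750)² + (−0.35750)² + (−0.33750)² + (−0.17750)² + (+0.20250)² + (+0.27250)² + (+0.29250)² = 0.50375
Variance = 0.50375 / 7 = 0.07196
SE* = √0.07196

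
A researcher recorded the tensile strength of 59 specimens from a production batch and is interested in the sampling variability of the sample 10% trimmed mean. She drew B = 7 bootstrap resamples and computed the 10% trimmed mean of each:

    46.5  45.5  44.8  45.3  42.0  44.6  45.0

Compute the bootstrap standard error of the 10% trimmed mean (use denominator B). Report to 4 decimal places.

SE* = 1.2844

Bootstrap SE is the standard deviation of the 7 replicate 10% trimmed means.
Mean of replicates: (46.5 + 45.5 + 44.8 + 45.3 + 42.0 + 44.6 + 45.0) / 7 = 313.70000 / 7 = 44.81429
Sum of squared deviations: (+1.68571)² + (+0.68571)² + (−0.01429)² + (+0.48571)² + (−2.81429)² + (−0.21429)² + (+0.18571)² = 11.54857
Variance = 11.54857 / 7 = 1.64980
SE* = √1.64980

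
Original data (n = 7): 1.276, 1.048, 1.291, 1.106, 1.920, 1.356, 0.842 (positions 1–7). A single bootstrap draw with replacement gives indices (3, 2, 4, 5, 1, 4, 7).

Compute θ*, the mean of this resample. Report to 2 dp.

Resample values: 1.291, 1.048, 1.106, 1.920, 1.276, 1.106, 0.842.
Mean = (1.291 + 1.048 + 1.106 + 1.920 + 1.276 + 1.106 + 0.842) / 7 = 8.5890 / 7 = 1.23

θ* = 1.23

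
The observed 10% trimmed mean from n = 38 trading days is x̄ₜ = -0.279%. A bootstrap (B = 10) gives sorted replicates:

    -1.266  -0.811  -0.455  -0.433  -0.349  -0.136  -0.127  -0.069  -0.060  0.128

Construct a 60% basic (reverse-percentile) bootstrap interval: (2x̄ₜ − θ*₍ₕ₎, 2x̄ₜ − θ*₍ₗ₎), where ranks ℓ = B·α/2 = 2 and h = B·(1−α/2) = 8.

(-0.489, 0.253)

Percentile endpoints at ranks 2 and 8: θ*₍2₎ = -0.811, θ*₍8₎ = -0.069.
Basic interval reflects these around x̄ₜ:
  lower = 2 × -0.279 − -0.069 = -0.489
  upper = 2 × -0.279 − -0.811 = 0.253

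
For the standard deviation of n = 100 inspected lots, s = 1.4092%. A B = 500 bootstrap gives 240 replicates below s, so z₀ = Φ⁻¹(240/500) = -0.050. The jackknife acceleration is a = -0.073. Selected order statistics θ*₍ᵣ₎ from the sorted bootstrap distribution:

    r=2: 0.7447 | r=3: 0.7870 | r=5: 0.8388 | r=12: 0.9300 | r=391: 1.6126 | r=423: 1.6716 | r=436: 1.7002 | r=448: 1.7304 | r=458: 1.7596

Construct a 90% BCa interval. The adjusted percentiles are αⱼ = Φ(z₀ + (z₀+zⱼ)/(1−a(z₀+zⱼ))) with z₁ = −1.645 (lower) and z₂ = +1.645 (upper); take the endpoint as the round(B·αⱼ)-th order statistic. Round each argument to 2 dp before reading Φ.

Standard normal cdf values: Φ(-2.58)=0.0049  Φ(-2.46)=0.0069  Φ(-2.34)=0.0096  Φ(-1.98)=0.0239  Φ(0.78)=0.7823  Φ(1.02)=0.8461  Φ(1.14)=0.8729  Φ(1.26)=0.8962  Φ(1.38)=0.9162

Lower: z₀ + z₁ = -0.050 + (-1.645) = -1.695; 1 − a(z₀+z₁) = 1 − (-0.073)(-1.695) = 0.8763; argument = -0.050 + (-1.695)/0.8763 = -1.9843 → -1.98.
α₁ = Φ(-1.98) = 0.0239; rank = round(500 × 0.0239) = 12; θ*₍12₎ = 0.9300.
Upper: z₀ + z₂ = 1.595; 1 − a(z₀+z₂) = 1.1164; argument = 1.3787 → 1.38; α₂ = 0.9162; rank = 458; θ*₍458₎ = 1.7596.

(0.9300, 1.7596)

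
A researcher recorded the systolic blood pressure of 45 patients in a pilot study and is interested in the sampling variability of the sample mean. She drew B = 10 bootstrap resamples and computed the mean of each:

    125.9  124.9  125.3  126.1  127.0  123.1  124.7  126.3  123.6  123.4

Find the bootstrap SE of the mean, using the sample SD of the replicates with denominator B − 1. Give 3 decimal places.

SE* = 1.334

Bootstrap SE is the standard deviation of the 10 replicate means.
Mean of replicates: (125.9 + 124.9 + 125.3 + 126.1 + 127.0 + 123.1 + 124.7 + 126.3 + 123.6 + 123.4) / 10 = 1250.3000 / 10 = 125.0300
Sum of squared deviations: (+0.8700)² + (−0.1300)² + (+0.2700)² + (+1.0700)² + (+1.9700)² + (−1.9300)² + (−0.3300)² + (+1.2700)² + (−1.4300)² + (−1.6300)² = 16.0210
Variance = 16.0210 / 9 = 1.7801
SE* = √1.7801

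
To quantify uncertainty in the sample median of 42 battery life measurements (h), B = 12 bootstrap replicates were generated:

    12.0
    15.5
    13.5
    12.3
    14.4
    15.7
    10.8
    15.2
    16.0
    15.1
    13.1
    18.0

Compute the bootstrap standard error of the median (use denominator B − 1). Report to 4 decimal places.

SE* = 2.0239

Bootstrap SE is the standard deviation of the 12 replicate medians.
Mean of replicates: (12.0 + 15.5 + 13.5 + 12.3 + 14.4 + 15.7 + 10.8 + 15.2 + 16.0 + 15.1 + 13.1 + 18.0) / 12 = 171.60000 / 12 = 14.30000
Sum of squared deviations: (−2.30000)² + (+1.20000)² + (−0.80000)² + (−2.00000)² + (+0.10000)² + (+1.40000)² + (−3.50000)² + (+0.90000)² + (+1.70000)² + (+0.80000)² + (−1.20000)² + (+3.70000)² = 45.06000
Variance = 45.06000 / 11 = 4.09636
SE* = √4.09636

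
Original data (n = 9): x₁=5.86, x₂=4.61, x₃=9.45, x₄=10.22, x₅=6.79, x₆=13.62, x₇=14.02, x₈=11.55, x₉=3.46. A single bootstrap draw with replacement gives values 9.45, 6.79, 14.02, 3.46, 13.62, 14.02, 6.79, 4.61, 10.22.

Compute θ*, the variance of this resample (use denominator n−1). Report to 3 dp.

θ* = 16.592

Mean = 9.2200; sum of squared deviations = 132.7324
s² = 132.7324 / 8 = 16.5915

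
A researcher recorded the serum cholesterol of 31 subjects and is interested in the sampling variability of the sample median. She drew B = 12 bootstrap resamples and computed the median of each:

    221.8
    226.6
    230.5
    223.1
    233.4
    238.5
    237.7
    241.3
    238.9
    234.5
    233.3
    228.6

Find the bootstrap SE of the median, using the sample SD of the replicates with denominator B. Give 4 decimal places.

SE* = 6.0793

Bootstrap SE is the standard deviation of the 12 replicate medians.
Mean of replicates: (221.8 + 226.6 + 230.5 + 223.1 + 233.4 + 238.5 + 237.7 + 241.3 + 238.9 + 234.5 + 233.3 + 228.6) / 12 = 2788.20000 / 12 = 232.35000
Sum of squared deviations: (−10.55000)² + (−5.75000)² + (−1.85000)² + (−9.25000)² + (+1.05000)² + (+6.15000)² + (+5.35000)² + (+8.95000)² + (+6.55000)² + (+2.15000)² + (+0.95000)² + (−3.75000)² = 443.49000
Variance = 443.49000 / 12 = 36.95750
SE* = √36.95750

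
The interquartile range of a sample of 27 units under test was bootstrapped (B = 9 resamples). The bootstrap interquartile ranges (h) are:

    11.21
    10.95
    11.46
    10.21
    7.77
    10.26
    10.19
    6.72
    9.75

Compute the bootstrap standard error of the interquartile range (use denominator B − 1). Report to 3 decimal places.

SE* = 1.589

Bootstrap SE is the standard deviation of the 9 replicate interquartile ranges.
Mean of replicates: (11.21 + 10.95 + 11.46 + 10.21 + 7.77 + 10.26 + 10.19 + 6.72 + 9.75) / 9 = 88.5200 / 9 = 9.8356
Sum of squared deviations: (+1.3744)² + (+1.1144)² + (+1.6244)² + (+0.3744)² + (−2.0656)² + (+0.4244)² + (+0.3544)² + (−3.1156)² + (−0.0856)² = 20.1964
Variance = 20.1964 / 8 = 2.5246
SE* = √2.5246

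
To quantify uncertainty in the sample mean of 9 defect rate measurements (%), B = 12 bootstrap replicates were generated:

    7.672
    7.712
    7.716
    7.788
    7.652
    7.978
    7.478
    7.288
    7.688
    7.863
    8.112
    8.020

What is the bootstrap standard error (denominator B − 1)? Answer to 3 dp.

Bootstrap SE is the standard deviation of the 12 replicate means.
Mean of replicates: (7.672 + 7.712 + 7.716 + 7.788 + 7.652 + 7.978 + 7.478 + 7.288 + 7.688 + 7.863 + 8.112 + 8.020) / 12 = 92.9670 / 12 = 7.7473
Sum of squared deviations: (−0.0753)² + (−0.0353)² + (−0.0312)² + (+0.0408)² + (−0.0953)² + (+0.2307)² + (−0.2693)² + (−0.4592)² + (−0.0593)² + (+0.1158)² + (+0.3647)² + (+0.2727)² = 0.5796
Variance = 0.5796 / 11 = 0.0527
SE* = √0.0527

SE* = 0.230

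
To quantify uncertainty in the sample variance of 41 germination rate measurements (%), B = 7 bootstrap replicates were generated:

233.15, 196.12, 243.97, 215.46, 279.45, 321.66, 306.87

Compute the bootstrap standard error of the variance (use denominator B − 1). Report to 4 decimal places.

SE* = 47.1553

Bootstrap SE is the standard deviation of the 7 replicate variances.
Mean of replicates: (233.15 + 196.12 + 243.97 + 215.46 + 279.45 + 321.66 + 306.87) / 7 = 1796.68000 / 7 = 256.66857
Sum of squared deviations: (−23.51857)² + (−60.54857)² + (−12.69857)² + (−41.20857)² + (+22.78143)² + (+64.99143)² + (+50.20143)² = 13341.71549
Variance = 13341.71549 / 6 = 2223.61925
SE* = √2223.61925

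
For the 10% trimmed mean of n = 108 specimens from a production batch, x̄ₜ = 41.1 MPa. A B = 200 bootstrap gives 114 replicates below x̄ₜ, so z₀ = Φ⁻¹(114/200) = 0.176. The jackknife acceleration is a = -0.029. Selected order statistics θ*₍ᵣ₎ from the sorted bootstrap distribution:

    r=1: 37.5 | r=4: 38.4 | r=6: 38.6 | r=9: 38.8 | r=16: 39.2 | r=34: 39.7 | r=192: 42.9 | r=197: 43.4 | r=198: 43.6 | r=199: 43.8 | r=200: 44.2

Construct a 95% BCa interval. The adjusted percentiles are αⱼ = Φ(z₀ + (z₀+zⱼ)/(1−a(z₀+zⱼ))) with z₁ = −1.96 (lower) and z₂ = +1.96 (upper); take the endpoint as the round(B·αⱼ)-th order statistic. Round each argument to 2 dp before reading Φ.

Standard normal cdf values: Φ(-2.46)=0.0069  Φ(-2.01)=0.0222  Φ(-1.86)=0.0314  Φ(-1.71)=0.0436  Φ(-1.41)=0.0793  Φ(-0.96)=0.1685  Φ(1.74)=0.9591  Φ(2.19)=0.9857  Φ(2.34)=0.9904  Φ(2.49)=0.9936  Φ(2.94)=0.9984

(38.8, 43.4)

Lower: z₀ + z₁ = 0.176 + (-1.960) = -1.784; 1 − a(z₀+z₁) = 1 − (-0.029)(-1.784) = 0.9483; argument = 0.176 + (-1.784)/0.9483 = -1.7053 → -1.71.
α₁ = Φ(-1.71) = 0.0436; rank = round(200 × 0.0436) = 9; θ*₍9₎ = 38.8.
Upper: z₀ + z₂ = 2.136; 1 − a(z₀+z₂) = 1.0619; argument = 2.1874 → 2.19; α₂ = 0.9857; rank = 197; θ*₍197₎ = 43.4.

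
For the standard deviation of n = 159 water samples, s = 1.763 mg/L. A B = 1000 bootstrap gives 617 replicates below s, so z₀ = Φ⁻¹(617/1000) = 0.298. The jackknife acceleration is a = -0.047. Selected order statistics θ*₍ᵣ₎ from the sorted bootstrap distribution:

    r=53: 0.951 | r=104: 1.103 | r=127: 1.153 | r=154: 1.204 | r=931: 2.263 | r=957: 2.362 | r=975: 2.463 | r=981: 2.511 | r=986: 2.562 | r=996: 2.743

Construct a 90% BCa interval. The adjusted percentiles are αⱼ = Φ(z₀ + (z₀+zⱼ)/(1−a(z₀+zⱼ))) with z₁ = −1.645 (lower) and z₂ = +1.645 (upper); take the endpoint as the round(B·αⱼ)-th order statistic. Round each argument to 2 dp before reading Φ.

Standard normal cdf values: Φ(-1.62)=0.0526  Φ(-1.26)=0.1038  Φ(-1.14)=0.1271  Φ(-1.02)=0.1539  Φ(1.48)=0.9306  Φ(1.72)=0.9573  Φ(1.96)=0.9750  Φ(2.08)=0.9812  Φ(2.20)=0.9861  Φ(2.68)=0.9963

Lower: z₀ + z₁ = 0.298 + (-1.645) = -1.347; 1 − a(z₀+z₁) = 1 − (-0.047)(-1.347) = 0.9367; argument = 0.298 + (-1.347)/0.9367 = -1.1400 → -1.14.
α₁ = Φ(-1.14) = 0.1271; rank = round(1000 × 0.1271) = 127; θ*₍127₎ = 1.153.
Upper: z₀ + z₂ = 1.943; 1 − a(z₀+z₂) = 1.0913; argument = 2.0784 → 2.08; α₂ = 0.9812; rank = 981; θ*₍981₎ = 2.511.

(1.153, 2.511)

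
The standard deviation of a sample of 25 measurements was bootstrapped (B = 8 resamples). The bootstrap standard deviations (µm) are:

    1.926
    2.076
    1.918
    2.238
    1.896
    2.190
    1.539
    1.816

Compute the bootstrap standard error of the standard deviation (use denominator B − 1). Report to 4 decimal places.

SE* = 0.2229

Bootstrap SE is the standard deviation of the 8 replicate standard deviations.
Mean of replicates: (1.926 + 2.076 + 1.918 + 2.238 + 1.896 + 2.190 + 1.539 + 1.816) / 8 = 15.59900 / 8 = 1.94988
Sum of squared deviations: (−0.02388)² + (+0.12613)² + (−0.03188)² + (+0.28812)² + (−0.05388)² + (+0.24012)² + (−0.41088)² + (−0.13387)² = 0.34781
Variance = 0.34781 / 7 = 0.04969
SE* = √0.04969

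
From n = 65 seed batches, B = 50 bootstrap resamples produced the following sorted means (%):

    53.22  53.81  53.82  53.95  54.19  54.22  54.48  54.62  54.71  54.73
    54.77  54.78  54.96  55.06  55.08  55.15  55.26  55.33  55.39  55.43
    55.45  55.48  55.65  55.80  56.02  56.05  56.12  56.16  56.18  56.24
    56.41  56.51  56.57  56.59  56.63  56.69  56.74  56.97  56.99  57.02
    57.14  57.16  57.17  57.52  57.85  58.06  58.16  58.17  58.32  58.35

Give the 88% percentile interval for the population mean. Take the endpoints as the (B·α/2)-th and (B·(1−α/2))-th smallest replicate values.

α = 0.12; lower rank = 50 × 0.060 = 3; upper rank = 50 × 0.940 = 47.
The 3rd smallest replicate is 53.82; the 47th is 58.16.

(53.82, 58.16)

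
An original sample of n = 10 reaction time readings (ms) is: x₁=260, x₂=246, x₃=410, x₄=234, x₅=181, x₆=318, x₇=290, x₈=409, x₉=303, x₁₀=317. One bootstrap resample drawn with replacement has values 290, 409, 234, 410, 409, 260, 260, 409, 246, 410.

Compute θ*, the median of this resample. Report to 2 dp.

θ* = 349.50

Sorted: 234, 246, 260, 260, 290, 409, 409, 409, 410, 410
Median = average of the two middle values = 349.50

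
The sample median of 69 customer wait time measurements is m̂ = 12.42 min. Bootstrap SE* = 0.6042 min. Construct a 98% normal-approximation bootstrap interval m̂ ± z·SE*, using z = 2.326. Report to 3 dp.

(11.015, 13.825)

Margin = 2.326 × 0.6042 = 1.4054
Interval: 12.42 ± 1.4054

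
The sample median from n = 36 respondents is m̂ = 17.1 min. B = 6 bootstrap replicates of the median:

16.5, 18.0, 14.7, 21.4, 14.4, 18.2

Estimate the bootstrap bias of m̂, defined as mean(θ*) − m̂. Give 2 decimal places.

mean(θ*) = (16.5 + 18.0 + 14.7 + 21.4 + 14.4 + 18.2) / 6 = 17.200
bias = 17.200 − 17.1

bias = +0.10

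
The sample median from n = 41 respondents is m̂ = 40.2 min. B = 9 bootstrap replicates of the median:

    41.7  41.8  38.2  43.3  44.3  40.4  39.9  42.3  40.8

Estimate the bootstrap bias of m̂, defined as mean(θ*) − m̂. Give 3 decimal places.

mean(θ*) = (41.7 + 41.8 + 38.2 + 43.3 + 44.3 + 40.4 + 39.9 + 42.3 + 40.8) / 9 = 41.4111
bias = 41.4111 − 40.2

bias = +1.211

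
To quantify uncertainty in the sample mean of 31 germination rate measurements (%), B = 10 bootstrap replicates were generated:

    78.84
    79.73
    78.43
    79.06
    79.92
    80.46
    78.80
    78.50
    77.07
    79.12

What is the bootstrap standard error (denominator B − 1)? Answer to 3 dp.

SE* = 0.937

Bootstrap SE is the standard deviation of the 10 replicate means.
Mean of replicates: (78.84 + 79.73 + 78.43 + 79.06 + 79.92 + 80.46 + 78.80 + 78.50 + 77.07 + 79.12) / 10 = 789.9300 / 10 = 78.9930
Sum of squared deviations: (−0.1530)² + (+0.7370)² + (−0.5630)² + (+0.0670)² + (+0.9270)² + (+1.4670)² + (−0.1930)² + (−0.4930)² + (−1.9230)² + (+0.1270)² = 7.8938
Variance = 7.8938 / 9 = 0.8771
SE* = √0.8771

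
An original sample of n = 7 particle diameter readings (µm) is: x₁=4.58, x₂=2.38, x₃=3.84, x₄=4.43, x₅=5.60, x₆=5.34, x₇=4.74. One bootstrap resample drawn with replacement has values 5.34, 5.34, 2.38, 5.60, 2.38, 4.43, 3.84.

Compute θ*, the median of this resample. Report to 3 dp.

θ* = 4.430

Sorted: 2.38, 2.38, 3.84, 4.43, 5.34, 5.34, 5.60
Median = middle value = 4.430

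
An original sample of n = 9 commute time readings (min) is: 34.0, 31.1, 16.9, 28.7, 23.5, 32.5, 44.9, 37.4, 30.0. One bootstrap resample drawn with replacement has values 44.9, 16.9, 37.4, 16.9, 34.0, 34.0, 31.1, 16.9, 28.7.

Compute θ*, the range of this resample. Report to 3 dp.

Range = 44.9 − 16.9 = 28.000

θ* = 28.000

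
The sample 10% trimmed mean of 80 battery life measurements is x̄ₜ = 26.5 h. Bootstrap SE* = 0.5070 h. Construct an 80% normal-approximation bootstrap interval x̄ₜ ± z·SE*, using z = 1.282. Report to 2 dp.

(25.85, 27.15)

Margin = 1.282 × 0.5070 = 0.650
Interval: 26.5 ± 0.650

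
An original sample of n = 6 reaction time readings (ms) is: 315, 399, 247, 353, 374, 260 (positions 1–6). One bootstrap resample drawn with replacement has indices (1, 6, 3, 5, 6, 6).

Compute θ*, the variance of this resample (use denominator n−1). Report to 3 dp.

Resample values: 315, 260, 247, 374, 260, 260.
Mean = 286.0000; sum of squared deviations = 12134.0000
s² = 12134.0000 / 5 = 2426.8000

θ* = 2426.800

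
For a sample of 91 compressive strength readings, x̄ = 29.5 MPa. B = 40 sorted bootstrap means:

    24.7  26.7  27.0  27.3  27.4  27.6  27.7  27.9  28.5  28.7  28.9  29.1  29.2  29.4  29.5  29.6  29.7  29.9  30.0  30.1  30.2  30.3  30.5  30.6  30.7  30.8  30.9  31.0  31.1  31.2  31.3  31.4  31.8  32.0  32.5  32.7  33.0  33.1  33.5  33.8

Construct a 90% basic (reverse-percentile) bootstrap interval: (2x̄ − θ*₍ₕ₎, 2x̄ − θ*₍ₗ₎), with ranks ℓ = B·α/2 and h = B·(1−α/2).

(25.9, 32.3)

Percentile endpoints at ranks 2 and 38: θ*₍2₎ = 26.7, θ*₍38₎ = 33.1.
Basic interval reflects these around x̄:
  lower = 2 × 29.5 − 33.1 = 25.9
  upper = 2 × 29.5 − 26.7 = 32.3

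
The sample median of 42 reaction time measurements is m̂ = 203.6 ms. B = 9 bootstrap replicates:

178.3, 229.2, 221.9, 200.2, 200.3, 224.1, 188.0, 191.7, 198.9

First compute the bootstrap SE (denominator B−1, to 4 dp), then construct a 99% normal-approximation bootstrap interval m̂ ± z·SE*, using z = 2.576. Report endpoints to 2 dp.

(158.24, 248.96)

Mean of replicates = 203.6222; sum of squared deviations = 2480.0956; SE* = √(2480.0956/8) = 17.6072
Margin = 2.576 × 17.6072 = 45.356
Interval: 203.6 ± 45.356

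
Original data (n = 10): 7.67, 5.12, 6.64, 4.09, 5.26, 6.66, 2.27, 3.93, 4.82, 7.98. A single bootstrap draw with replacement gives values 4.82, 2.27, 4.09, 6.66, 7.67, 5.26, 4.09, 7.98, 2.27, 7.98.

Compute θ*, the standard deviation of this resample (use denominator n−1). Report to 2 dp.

θ* = 2.19

Mean = 5.3090; sum of squared deviations = 43.3525
s² = 43.3525 / 9 = 4.8169
s = √4.8169 = 2.19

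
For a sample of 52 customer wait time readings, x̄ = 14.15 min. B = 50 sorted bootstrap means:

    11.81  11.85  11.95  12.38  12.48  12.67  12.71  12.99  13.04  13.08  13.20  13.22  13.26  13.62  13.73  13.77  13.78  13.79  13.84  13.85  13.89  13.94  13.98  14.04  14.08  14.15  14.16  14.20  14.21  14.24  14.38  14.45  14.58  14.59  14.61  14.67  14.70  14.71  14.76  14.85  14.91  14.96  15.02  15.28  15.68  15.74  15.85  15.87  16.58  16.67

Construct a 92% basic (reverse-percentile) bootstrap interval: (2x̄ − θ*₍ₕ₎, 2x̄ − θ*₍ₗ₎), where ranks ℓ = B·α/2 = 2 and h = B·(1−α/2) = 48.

(12.43, 16.45)

Percentile endpoints at ranks 2 and 48: θ*₍2₎ = 11.85, θ*₍48₎ = 15.87.
Basic interval reflects these around x̄:
  lower = 2 × 14.15 − 15.87 = 12.43
  upper = 2 × 14.15 − 11.85 = 16.45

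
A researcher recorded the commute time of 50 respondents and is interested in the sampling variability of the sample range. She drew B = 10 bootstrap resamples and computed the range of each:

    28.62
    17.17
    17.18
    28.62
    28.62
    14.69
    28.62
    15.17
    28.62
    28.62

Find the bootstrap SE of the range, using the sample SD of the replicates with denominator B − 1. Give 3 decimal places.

Bootstrap SE is the standard deviation of the 10 replicate ranges.
Mean of replicates: (28.62 + 17.17 + 17.18 + 28.62 + 28.62 + 14.69 + 28.62 + 15.17 + 28.62 + 28.62) / 10 = 235.9300 / 10 = 23.5930
Sum of squared deviations: (+5.0270)² + (−6.4230)² + (−6.4130)² + (+5.0270)² + (+5.0270)² + (−8.9030)² + (+5.0270)² + (−8.4230)² + (+5.0270)² + (+5.0270)² = 384.2162
Variance = 384.2162 / 9 = 42.6907
SE* = √42.6907

SE* = 6.534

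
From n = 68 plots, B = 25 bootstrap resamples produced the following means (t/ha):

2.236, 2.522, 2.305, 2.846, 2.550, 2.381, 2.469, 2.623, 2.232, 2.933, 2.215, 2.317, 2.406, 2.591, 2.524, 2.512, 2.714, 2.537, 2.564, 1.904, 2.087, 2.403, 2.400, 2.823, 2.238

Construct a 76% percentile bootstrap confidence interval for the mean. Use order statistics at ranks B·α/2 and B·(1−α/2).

(2.215, 2.714)

Sorted replicates: 1.904, 2.087, 2.215, 2.232, 2.236, 2.238, 2.305, 2.317, 2.381, 2.400, 2.403, 2.406, 2.469, 2.512, 2.522, 2.524, 2.537, 2.550, 2.564, 2.591, 2.623, 2.714, 2.823, 2.846, 2.933
α = 0.24; lower rank = 25 × 0.120 = 3; upper rank = 25 × 0.880 = 22.
The 3rd smallest replicate is 2.215; the 22nd is 2.714.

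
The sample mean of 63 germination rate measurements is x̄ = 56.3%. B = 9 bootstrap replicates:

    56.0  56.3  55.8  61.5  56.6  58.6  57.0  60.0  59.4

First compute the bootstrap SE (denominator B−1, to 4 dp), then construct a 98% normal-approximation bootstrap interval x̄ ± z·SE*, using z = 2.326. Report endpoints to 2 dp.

Mean of replicates = 57.9111; sum of squared deviations = 33.1889; SE* = √(33.1889/8) = 2.0368
Margin = 2.326 × 2.0368 = 4.738
Interval: 56.3 ± 4.738

(51.56, 61.04)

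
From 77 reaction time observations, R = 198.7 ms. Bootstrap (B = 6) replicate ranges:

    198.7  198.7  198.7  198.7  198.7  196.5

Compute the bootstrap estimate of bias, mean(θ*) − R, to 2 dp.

bias = −0.37

mean(θ*) = (198.7 + 198.7 + 198.7 + 198.7 + 198.7 + 196.5) / 6 = 198.333
bias = 198.333 − 198.7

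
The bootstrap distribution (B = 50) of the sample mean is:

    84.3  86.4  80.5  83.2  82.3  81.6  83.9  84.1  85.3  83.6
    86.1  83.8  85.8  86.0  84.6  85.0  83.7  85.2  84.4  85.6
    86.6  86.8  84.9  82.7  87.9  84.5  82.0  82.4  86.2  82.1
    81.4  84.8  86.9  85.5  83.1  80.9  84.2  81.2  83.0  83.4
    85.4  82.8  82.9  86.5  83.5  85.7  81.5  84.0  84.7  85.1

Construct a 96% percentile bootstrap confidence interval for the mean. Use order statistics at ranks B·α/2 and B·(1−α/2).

(80.5, 86.9)

Sorted replicates: 80.5, 80.9, 81.2, 81.4, 81.5, 81.6, 82.0, 82.1, 82.3, 82.4, 82.7, 82.8, 82.9, 83.0, 83.1, 83.2, 83.4, 83.5, 83.6, 83.7, 83.8, 83.9, 84.0, 84.1, 84.2, 84.3, 84.4, 84.5, 84.6, 84.7, 84.8, 84.9, 85.0, 85.1, 85.2, 85.3, 85.4, 85.5, 85.6, 85.7, 85.8, 86.0, 86.1, 86.2, 86.4, 86.5, 86.6, 86.8, 86.9, 87.9
α = 0.04; lower rank = 50 × 0.020 = 1; upper rank = 50 × 0.980 = 49.
The 1st smallest replicate is 80.5; the 49th is 86.9.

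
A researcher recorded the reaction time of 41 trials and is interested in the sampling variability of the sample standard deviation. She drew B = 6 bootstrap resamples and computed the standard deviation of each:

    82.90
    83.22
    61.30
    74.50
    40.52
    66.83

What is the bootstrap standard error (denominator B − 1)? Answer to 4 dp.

SE* = 16.1062

Bootstrap SE is the standard deviation of the 6 replicate standard deviations.
Mean of replicates: (82.90 + 83.22 + 61.30 + 74.50 + 40.52 + 66.83) / 6 = 409.27000 / 6 = 68.21167
Sum of squared deviations: (+14.68833)² + (+15.00833)² + (−6.91167)² + (+6.28833)² + (−27.69167)² + (−1.38167)² = 1297.04888
Variance = 1297.04888 / 5 = 259.40978
SE* = √259.40978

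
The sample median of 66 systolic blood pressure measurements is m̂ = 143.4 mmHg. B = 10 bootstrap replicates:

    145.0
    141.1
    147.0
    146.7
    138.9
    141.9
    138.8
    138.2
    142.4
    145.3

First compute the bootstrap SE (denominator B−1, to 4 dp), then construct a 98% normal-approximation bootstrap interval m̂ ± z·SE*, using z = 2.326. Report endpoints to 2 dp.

(135.67, 151.13)

Mean of replicates = 142.5300; sum of squared deviations = 99.4410; SE* = √(99.4410/9) = 3.3240
Margin = 2.326 × 3.3240 = 7.732
Interval: 143.4 ± 7.732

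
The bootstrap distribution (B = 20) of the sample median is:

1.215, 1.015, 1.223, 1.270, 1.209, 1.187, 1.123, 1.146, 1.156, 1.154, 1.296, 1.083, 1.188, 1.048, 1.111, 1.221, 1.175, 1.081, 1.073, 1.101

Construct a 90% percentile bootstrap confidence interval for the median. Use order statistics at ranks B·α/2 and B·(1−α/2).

(1.015, 1.270)

Sorted replicates: 1.015, 1.048, 1.073, 1.081, 1.083, 1.101, 1.111, 1.123, 1.146, 1.154, 1.156, 1.175, 1.187, 1.188, 1.209, 1.215, 1.221, 1.223, 1.270, 1.296
α = 0.10; lower rank = 20 × 0.050 = 1; upper rank = 20 × 0.950 = 19.
The 1st smallest replicate is 1.015; the 19th is 1.270.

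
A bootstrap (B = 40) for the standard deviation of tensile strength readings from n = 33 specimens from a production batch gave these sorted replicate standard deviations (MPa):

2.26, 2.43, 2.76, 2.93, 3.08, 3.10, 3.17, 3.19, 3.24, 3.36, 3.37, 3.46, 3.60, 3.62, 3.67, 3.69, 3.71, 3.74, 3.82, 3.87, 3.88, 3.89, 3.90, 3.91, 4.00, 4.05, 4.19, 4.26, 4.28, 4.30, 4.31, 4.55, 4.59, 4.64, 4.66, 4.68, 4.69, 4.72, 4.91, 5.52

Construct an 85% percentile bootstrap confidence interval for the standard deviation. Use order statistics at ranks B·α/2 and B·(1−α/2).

α = 0.15; lower rank = 40 × 0.075 = 3; upper rank = 40 × 0.925 = 37.
The 3rd smallest replicate is 2.76; the 37th is 4.69.

(2.76, 4.69)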